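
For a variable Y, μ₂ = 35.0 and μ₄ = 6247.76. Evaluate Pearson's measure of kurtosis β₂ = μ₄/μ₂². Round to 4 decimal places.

5.1002

μ₂² = 35.0² = 1225.00000
μ₄/μ₂² = 6247.76 / 1225.00000 = 5.10021
β₂ ≈ 5.1002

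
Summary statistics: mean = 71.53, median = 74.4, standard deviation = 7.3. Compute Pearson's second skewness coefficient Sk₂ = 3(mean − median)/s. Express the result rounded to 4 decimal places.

Sk₂ = 3(71.53 − 74.4) / 7.3 = 3 × -2.8700 / 7.3
    = -8.6100 / 7.3 ≈ -1.1795

-1.1795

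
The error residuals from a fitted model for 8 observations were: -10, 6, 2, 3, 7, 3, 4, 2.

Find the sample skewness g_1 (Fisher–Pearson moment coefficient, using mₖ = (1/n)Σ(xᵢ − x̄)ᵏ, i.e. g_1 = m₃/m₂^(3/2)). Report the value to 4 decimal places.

x̄ = (-10 + 6 + 2 + 3 + 7 + 3 + 4 + 2) / 8 = 2.1250
deviations (xᵢ − x̄): -12.1250, 3.8750, -0.1250, 0.8750, 4.8750, 0.8750, 1.8750, -0.1250
Σ(xᵢ − x̄)² = 190.8750 ⇒ m₂ = 190.8750/8 = 23.85938
Σ(xᵢ − x̄)³ = -1600.5938 ⇒ m₃ = -1600.5938/8 = -200.07422
m₂^(3/2) = 23.85938^(1.5) = 116.54364
g_1 = m₃ / m₂^(3/2) = -200.07422 / 116.54364 ≈ -1.7167

-1.7167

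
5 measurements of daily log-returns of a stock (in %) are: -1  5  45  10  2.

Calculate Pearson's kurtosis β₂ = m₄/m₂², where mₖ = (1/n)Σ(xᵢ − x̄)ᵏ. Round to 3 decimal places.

x̄ = 12.2000
Σ(xᵢ − x̄)² = 1410.8000 ⇒ m₂ = 282.16000
Σ(xᵢ − x̄)⁴ = 1201326.4160 ⇒ m₄ = 240265.28320
m₂² = 79614.26560
β₂ = m₄/m₂² = 240265.28320 / 79614.26560 ≈ 3.018

3.018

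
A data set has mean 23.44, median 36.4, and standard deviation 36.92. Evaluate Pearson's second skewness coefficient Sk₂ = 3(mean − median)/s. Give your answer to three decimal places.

-1.053

Sk₂ = 3(23.44 − 36.4) / 36.92 = 3 × -12.9600 / 36.92
    = -38.8800 / 36.92 ≈ -1.053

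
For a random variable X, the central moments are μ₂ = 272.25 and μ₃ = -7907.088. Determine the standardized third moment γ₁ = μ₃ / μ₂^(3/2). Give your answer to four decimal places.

-1.7602

σ = √μ₂ = √272.25 = 16.50000
σ³ = μ₂^(3/2) = 4492.12500
γ₁ = μ₃/σ³ = -7907.088 / 4492.12500 ≈ -1.7602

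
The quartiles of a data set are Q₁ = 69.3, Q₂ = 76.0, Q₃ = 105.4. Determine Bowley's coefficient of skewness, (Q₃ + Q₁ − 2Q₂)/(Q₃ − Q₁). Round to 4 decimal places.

0.6288

numerator: Q₃ + Q₁ − 2Q₂ = 105.4 + 69.3 − 2×76.0 = 22.7000
denominator: Q₃ − Q₁ = 105.4 − 69.3 = 36.1000
Bowley skewness = 22.7000 / 36.1000 ≈ 0.6288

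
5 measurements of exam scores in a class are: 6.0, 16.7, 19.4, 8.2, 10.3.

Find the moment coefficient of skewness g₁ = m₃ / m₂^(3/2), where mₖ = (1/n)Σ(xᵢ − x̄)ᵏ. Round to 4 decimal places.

0.2809

x̄ = (6.0 + 16.7 + 19.4 + 8.2 + 10.3) / 5 = 12.1200
deviations (xᵢ − x̄): -6.1200, 4.5800, 7.2800, -3.9200, -1.8200
Σ(xᵢ − x̄)² = 130.1080 ⇒ m₂ = 130.1080/5 = 26.02160
Σ(xᵢ − x̄)³ = 186.4145 ⇒ m₃ = 186.4145/5 = 37.28290
m₂^(3/2) = 26.02160^(1.5) = 132.73975
g₁ = m₃ / m₂^(3/2) = 37.28290 / 132.73975 ≈ 0.2809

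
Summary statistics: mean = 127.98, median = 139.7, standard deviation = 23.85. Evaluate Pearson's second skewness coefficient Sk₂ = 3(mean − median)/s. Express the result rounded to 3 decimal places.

Sk₂ = 3(127.98 − 139.7) / 23.85 = 3 × -11.7200 / 23.85
    = -35.1600 / 23.85 ≈ -1.474

-1.474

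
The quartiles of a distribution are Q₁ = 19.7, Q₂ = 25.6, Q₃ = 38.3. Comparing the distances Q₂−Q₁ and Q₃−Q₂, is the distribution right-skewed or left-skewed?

Q₂ − Q₁ = 5.9;  Q₃ − Q₂ = 12.7
Q₃ − Q₂ > Q₂ − Q₁ ⇒ the upper half is more spread out ⇒ right-skewed.

right-skewed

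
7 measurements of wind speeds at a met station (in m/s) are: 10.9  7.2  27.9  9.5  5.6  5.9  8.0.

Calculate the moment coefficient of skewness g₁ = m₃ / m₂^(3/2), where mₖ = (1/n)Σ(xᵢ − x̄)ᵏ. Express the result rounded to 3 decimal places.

1.801

x̄ = (10.9 + 7.2 + 27.9 + 9.5 + 5.6 + 5.9 + 8.0) / 7 = 10.7143
deviations (xᵢ − x̄): 0.1857, -3.5143, 17.1857, -1.2143, -5.1143, -4.8143, -2.7143
Σ(xᵢ − x̄)² = 365.9086 ⇒ m₂ = 365.9086/7 = 52.27265
Σ(xᵢ − x̄)³ = 4765.2452 ⇒ m₃ = 4765.2452/7 = 680.74931
m₂^(3/2) = 52.27265^(1.5) = 377.93039
g₁ = m₃ / m₂^(3/2) = 680.74931 / 377.93039 ≈ 1.801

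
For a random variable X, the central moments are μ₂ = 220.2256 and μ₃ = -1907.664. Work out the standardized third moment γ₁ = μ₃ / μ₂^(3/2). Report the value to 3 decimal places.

-0.584

σ = √μ₂ = √220.2256 = 14.84000
σ³ = μ₂^(3/2) = 3268.14790
γ₁ = μ₃/σ³ = -1907.664 / 3268.14790 ≈ -0.584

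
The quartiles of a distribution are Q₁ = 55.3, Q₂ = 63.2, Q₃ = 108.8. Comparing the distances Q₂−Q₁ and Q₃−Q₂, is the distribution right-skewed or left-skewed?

Q₂ − Q₁ = 7.9;  Q₃ − Q₂ = 45.6
Q₃ − Q₂ > Q₂ − Q₁ ⇒ the upper half is more spread out ⇒ right-skewed.

right-skewed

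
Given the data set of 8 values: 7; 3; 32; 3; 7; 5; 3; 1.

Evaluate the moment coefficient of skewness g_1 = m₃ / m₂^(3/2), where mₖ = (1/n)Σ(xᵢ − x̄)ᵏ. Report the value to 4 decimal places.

2.0751

x̄ = (7 + 3 + 32 + 3 + 7 + 5 + 3 + 1) / 8 = 7.6250
deviations (xᵢ − x̄): -0.6250, -4.6250, 24.3750, -4.6250, -0.6250, -2.6250, -4.6250, -6.6250
Σ(xᵢ − x̄)² = 709.8750 ⇒ m₂ = 709.8750/8 = 88.73438
Σ(xᵢ − x̄)³ = 13876.0313 ⇒ m₃ = 13876.0313/8 = 1734.50391
m₂^(3/2) = 88.73438^(1.5) = 835.86827
g_1 = m₃ / m₂^(3/2) = 1734.50391 / 835.86827 ≈ 2.0751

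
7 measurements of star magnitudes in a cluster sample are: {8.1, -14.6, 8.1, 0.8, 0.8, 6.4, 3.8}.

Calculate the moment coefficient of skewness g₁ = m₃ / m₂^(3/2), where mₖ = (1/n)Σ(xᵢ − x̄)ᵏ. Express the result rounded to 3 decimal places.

x̄ = (8.1 - 14.6 + 8.1 + 0.8 + 0.8 + 6.4 + 3.8) / 7 = 1.9143
deviations (xᵢ − x̄): 6.1857, -16.5143, 6.1857, -1.1143, -1.1143, 4.4857, 1.8857
Σ(xᵢ − x̄)² = 375.4086 ⇒ m₂ = 375.4086/7 = 53.62980
Σ(xᵢ − x̄)³ = -3936.2360 ⇒ m₃ = -3936.2360/7 = -562.31942
m₂^(3/2) = 53.62980^(1.5) = 392.74369
g₁ = m₃ / m₂^(3/2) = -562.31942 / 392.74369 ≈ -1.432

-1.432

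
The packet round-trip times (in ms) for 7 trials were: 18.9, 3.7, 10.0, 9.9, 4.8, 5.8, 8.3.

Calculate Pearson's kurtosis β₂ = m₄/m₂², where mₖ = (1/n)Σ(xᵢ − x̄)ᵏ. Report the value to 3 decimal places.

x̄ = 8.7714
Σ(xᵢ − x̄)² = 155.9143 ⇒ m₂ = 22.27347
Σ(xᵢ − x̄)⁴ = 11516.4480 ⇒ m₄ = 1645.20685
m₂² = 496.10744
β₂ = m₄/m₂² = 1645.20685 / 496.10744 ≈ 3.316

3.316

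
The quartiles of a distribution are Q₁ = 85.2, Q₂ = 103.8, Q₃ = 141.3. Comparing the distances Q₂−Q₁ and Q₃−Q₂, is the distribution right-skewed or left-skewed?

right-skewed

Q₂ − Q₁ = 18.6;  Q₃ − Q₂ = 37.5
Q₃ − Q₂ > Q₂ − Q₁ ⇒ the upper half is more spread out ⇒ right-skewed.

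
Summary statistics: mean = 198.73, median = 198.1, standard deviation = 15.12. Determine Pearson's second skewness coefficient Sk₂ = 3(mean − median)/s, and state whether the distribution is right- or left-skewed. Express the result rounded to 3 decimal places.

Sk₂ = 3(198.73 − 198.1) / 15.12 = 3 × 0.6300 / 15.12
    = 1.8900 / 15.12 ≈ 0.125
Sk₂ > 0 ⇒ mean > median ⇒ right-skewed (positive skew).

0.125, right-skewed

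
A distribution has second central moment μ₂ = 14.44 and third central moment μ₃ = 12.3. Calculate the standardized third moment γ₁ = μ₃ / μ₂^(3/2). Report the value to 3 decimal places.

σ = √μ₂ = √14.44 = 3.80000
σ³ = μ₂^(3/2) = 54.87200
γ₁ = μ₃/σ³ = 12.3 / 54.87200 ≈ 0.224

0.224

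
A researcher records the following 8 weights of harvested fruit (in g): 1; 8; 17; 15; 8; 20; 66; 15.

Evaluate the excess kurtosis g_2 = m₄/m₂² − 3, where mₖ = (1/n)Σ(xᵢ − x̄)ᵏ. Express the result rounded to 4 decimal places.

2.1724

x̄ = 18.7500
Σ(xᵢ − x̄)² = 2811.5000 ⇒ m₂ = 351.43750
Σ(xᵢ − x̄)⁴ = 5110716.4063 ⇒ m₄ = 638839.55078
m₂² = 123508.31641
g_2 = m₄/m₂² − 3 = 5.17244 − 3 ≈ 2.1724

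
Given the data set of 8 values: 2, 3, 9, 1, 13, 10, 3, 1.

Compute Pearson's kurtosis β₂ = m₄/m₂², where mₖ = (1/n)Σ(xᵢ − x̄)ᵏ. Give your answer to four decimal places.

x̄ = 5.2500
Σ(xᵢ − x̄)² = 153.5000 ⇒ m₂ = 19.18750
Σ(xᵢ − x̄)⁴ = 5129.6563 ⇒ m₄ = 641.20703
m₂² = 368.16016
β₂ = m₄/m₂² = 641.20703 / 368.16016 ≈ 1.7417

1.7417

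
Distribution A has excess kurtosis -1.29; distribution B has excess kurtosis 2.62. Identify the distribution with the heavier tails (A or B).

Higher excess kurtosis ⇒ heavier tails relative to the normal distribution.
-1.29 vs 2.62: the larger is 2.62, so B has heavier tails. (B is leptokurtic — heavier-than-normal tails; the other is platykurtic.)

B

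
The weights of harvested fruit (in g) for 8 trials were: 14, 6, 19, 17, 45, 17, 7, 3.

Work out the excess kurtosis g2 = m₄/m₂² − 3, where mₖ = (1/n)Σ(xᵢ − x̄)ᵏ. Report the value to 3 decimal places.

x̄ = 16.0000
Σ(xᵢ − x̄)² = 1206.0000 ⇒ m₂ = 150.75000
Σ(xᵢ − x̄)⁴ = 752502.0000 ⇒ m₄ = 94062.75000
m₂² = 22725.56250
g2 = m₄/m₂² − 3 = 4.13907 − 3 ≈ 1.139

1.139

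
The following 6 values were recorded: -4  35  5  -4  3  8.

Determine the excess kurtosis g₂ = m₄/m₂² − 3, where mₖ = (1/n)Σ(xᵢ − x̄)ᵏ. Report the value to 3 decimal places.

x̄ = 7.1667
Σ(xᵢ − x̄)² = 1046.8333 ⇒ m₂ = 174.47222
Σ(xᵢ − x̄)⁴ = 631572.8194 ⇒ m₄ = 105262.13657
m₂² = 30440.55633
g₂ = m₄/m₂² − 3 = 3.45796 − 3 ≈ 0.458

0.458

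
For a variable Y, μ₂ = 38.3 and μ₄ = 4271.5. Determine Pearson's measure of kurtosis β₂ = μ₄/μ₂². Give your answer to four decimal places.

2.9119

μ₂² = 38.3² = 1466.89000
μ₄/μ₂² = 4271.5 / 1466.89000 = 2.91194
β₂ ≈ 2.9119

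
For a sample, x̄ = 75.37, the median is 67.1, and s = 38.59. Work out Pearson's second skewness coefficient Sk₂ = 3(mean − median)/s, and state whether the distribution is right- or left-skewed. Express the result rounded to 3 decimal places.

0.643, right-skewed

Sk₂ = 3(75.37 − 67.1) / 38.59 = 3 × 8.2700 / 38.59
    = 24.8100 / 38.59 ≈ 0.643
Sk₂ > 0 ⇒ mean > median ⇒ right-skewed (positive skew).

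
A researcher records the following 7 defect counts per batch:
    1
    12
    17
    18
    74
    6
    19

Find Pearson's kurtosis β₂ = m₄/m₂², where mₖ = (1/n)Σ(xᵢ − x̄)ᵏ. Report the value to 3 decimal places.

x̄ = 21.0000
Σ(xᵢ − x̄)² = 3544.0000 ⇒ m₂ = 506.28571
Σ(xᵢ − x̄)⁴ = 8108020.0000 ⇒ m₄ = 1158288.57143
m₂² = 256325.22449
β₂ = m₄/m₂² = 1158288.57143 / 256325.22449 ≈ 4.519

4.519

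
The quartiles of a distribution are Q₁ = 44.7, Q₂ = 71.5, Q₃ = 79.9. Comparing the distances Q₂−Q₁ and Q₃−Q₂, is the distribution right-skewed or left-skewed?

left-skewed

Q₂ − Q₁ = 26.8;  Q₃ − Q₂ = 8.4
Q₂ − Q₁ > Q₃ − Q₂ ⇒ the lower half is more spread out ⇒ left-skewed.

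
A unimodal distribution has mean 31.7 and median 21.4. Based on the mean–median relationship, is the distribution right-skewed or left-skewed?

mean − median = 31.7 − 21.4 = 10.3
mean > median ⇒ the longer tail is on the right ⇒ right-skewed (positively skewed).

right-skewed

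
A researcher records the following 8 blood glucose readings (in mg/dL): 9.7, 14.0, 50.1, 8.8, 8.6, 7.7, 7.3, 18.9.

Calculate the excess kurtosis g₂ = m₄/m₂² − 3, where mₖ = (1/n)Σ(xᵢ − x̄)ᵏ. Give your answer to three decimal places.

x̄ = 15.6375
Σ(xᵢ − x̄)² = 1465.0388 ⇒ m₂ = 183.12984
Σ(xᵢ − x̄)⁴ = 1425349.1091 ⇒ m₄ = 178168.63863
m₂² = 33536.53967
g₂ = m₄/m₂² − 3 = 5.31267 − 3 ≈ 2.313

2.313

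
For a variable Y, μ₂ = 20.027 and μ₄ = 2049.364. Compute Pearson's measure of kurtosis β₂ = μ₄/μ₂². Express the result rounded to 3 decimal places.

5.110

μ₂² = 20.027² = 401.08073
μ₄/μ₂² = 2049.364 / 401.08073 = 5.10960
β₂ ≈ 5.110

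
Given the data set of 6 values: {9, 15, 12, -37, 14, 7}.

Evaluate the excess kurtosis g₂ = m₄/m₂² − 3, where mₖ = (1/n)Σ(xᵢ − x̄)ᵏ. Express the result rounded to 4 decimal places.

1.0379

x̄ = 3.3333
Σ(xᵢ − x̄)² = 1997.3333 ⇒ m₂ = 332.88889
Σ(xᵢ − x̄)⁴ = 2684731.1111 ⇒ m₄ = 447455.18519
m₂² = 110815.01235
g₂ = m₄/m₂² − 3 = 4.03786 − 3 ≈ 1.0379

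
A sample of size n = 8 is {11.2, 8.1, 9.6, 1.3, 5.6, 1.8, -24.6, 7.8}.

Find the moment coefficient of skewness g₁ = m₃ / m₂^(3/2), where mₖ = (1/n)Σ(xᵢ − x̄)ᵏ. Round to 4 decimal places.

x̄ = (11.2 + 8.1 + 9.6 + 1.3 + 5.6 + 1.8 - 24.6 + 7.8) / 8 = 2.6000
deviations (xᵢ − x̄): 8.6000, 5.5000, 7.0000, -1.3000, 3.0000, -0.8000, -27.2000, 5.2000
Σ(xᵢ − x̄)² = 931.4200 ⇒ m₂ = 931.4200/8 = 116.42750
Σ(xᵢ − x̄)³ = -18813.3180 ⇒ m₃ = -18813.3180/8 = -2351.66475
m₂^(3/2) = 116.42750^(1.5) = 1256.27107
g₁ = m₃ / m₂^(3/2) = -2351.66475 / 1256.27107 ≈ -1.8719

-1.8719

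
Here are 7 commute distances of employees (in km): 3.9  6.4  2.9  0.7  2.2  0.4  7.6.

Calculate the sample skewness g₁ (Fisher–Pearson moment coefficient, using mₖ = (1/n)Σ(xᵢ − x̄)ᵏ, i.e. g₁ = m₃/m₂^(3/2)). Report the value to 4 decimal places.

0.4131

x̄ = (3.9 + 6.4 + 2.9 + 0.7 + 2.2 + 0.4 + 7.6) / 7 = 3.4429
deviations (xᵢ − x̄): 0.4571, 2.9571, -0.5429, -2.7429, -1.2429, -3.0429, 4.1571
Σ(xᵢ − x̄)² = 44.8571 ⇒ m₂ = 44.8571/7 = 6.40816
Σ(xᵢ − x̄)³ = 46.9091 ⇒ m₃ = 46.9091/7 = 6.70130
m₂^(3/2) = 6.40816^(1.5) = 16.22185
g₁ = m₃ / m₂^(3/2) = 6.70130 / 16.22185 ≈ 0.4131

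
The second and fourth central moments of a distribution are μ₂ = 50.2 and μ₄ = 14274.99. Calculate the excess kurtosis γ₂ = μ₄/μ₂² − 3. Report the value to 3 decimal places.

μ₂² = 50.2² = 2520.04000
μ₄/μ₂² = 14274.99 / 2520.04000 = 5.66459
γ₂ = 5.66459 − 3 ≈ 2.665

2.665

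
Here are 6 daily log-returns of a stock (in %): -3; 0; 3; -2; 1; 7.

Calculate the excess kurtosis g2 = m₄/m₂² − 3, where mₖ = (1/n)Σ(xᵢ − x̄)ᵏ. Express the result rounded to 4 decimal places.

-0.7273

x̄ = 1.0000
Σ(xᵢ − x̄)² = 66.0000 ⇒ m₂ = 11.00000
Σ(xᵢ − x̄)⁴ = 1650.0000 ⇒ m₄ = 275.00000
m₂² = 121.00000
g2 = m₄/m₂² − 3 = 2.27273 − 3 ≈ -0.7273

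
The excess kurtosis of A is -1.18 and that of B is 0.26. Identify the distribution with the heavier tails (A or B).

Higher excess kurtosis ⇒ heavier tails relative to the normal distribution.
-1.18 vs 0.26: the larger is 0.26, so B has heavier tails. (B is leptokurtic — heavier-than-normal tails; the other is platykurtic.)

B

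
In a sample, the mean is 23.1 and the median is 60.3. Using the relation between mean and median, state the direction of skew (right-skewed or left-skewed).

left-skewed

mean − median = 23.1 − 60.3 = -37.2
mean < median ⇒ the longer tail is on the left ⇒ left-skewed (negatively skewed).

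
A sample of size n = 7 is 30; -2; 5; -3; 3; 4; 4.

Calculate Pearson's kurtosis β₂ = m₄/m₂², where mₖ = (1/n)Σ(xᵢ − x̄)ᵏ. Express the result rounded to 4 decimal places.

x̄ = 5.8571
Σ(xᵢ − x̄)² = 738.8571 ⇒ m₂ = 105.55102
Σ(xᵢ − x̄)⁴ = 349802.6239 ⇒ m₄ = 49971.80342
m₂² = 11141.01791
β₂ = m₄/m₂² = 49971.80342 / 11141.01791 ≈ 4.4854

4.4854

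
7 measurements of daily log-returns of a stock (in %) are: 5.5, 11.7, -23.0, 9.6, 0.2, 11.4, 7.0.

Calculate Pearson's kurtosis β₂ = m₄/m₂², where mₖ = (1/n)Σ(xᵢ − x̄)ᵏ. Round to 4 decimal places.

x̄ = 3.2000
Σ(xᵢ − x̄)² = 895.6200 ⇒ m₂ = 127.94571
Σ(xᵢ − x̄)⁴ = 482936.3730 ⇒ m₄ = 68990.91043
m₂² = 16370.10580
β₂ = m₄/m₂² = 68990.91043 / 16370.10580 ≈ 4.2144

4.2144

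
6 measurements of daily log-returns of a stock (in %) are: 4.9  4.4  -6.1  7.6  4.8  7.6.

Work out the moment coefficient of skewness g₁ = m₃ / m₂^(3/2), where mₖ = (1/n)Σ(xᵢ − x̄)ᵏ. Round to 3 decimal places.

x̄ = (4.9 + 4.4 - 6.1 + 7.6 + 4.8 + 7.6) / 6 = 3.8667
deviations (xᵢ − x̄): 1.0333, 0.5333, -9.9667, 3.7333, 0.9333, 3.7333
Σ(xᵢ − x̄)² = 129.4333 ⇒ m₂ = 129.4333/6 = 21.57222
Σ(xᵢ − x̄)³ = -883.8964 ⇒ m₃ = -883.8964/6 = -147.31607
m₂^(3/2) = 21.57222^(1.5) = 100.19414
g₁ = m₃ / m₂^(3/2) = -147.31607 / 100.19414 ≈ -1.470

-1.470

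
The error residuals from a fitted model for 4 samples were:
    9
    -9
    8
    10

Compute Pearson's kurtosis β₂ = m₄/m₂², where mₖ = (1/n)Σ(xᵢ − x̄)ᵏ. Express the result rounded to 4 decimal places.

2.3117

x̄ = 4.5000
Σ(xᵢ − x̄)² = 245.0000 ⇒ m₂ = 61.25000
Σ(xᵢ − x̄)⁴ = 34690.2500 ⇒ m₄ = 8672.56250
m₂² = 3751.56250
β₂ = m₄/m₂² = 8672.56250 / 3751.56250 ≈ 2.3117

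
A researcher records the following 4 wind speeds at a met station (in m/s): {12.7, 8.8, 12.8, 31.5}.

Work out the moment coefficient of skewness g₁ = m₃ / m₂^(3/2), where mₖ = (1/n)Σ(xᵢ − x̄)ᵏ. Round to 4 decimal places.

1.0358

x̄ = (12.7 + 8.8 + 12.8 + 31.5) / 4 = 16.4500
deviations (xᵢ − x̄): -3.7500, -7.6500, -3.6500, 15.0500
Σ(xᵢ − x̄)² = 312.4100 ⇒ m₂ = 312.4100/4 = 78.10250
Σ(xᵢ − x̄)³ = 2859.8040 ⇒ m₃ = 2859.8040/4 = 714.95100
m₂^(3/2) = 78.10250^(1.5) = 690.23568
g₁ = m₃ / m₂^(3/2) = 714.95100 / 690.23568 ≈ 1.0358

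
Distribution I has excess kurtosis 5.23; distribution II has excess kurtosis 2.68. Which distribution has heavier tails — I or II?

I

Higher excess kurtosis ⇒ heavier tails relative to the normal distribution.
5.23 vs 2.68: the larger is 5.23, so I has heavier tails.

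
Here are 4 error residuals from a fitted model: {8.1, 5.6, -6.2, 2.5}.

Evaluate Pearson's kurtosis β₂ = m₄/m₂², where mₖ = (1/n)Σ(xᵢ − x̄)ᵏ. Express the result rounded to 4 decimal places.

x̄ = 2.5000
Σ(xᵢ − x̄)² = 116.6600 ⇒ m₂ = 29.16500
Σ(xᵢ − x̄)⁴ = 6804.7778 ⇒ m₄ = 1701.19445
m₂² = 850.59722
β₂ = m₄/m₂² = 1701.19445 / 850.59722 ≈ 2.0000

2.0000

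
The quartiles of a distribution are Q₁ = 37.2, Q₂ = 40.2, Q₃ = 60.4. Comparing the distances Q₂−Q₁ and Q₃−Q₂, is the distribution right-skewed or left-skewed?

right-skewed

Q₂ − Q₁ = 3.0;  Q₃ − Q₂ = 20.2
Q₃ − Q₂ > Q₂ − Q₁ ⇒ the upper half is more spread out ⇒ right-skewed.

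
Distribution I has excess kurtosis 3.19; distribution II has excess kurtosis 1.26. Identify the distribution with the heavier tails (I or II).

Higher excess kurtosis ⇒ heavier tails relative to the normal distribution.
3.19 vs 1.26: the larger is 3.19, so I has heavier tails.

I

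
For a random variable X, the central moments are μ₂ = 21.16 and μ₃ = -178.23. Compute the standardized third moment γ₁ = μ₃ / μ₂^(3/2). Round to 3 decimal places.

-1.831

σ = √μ₂ = √21.16 = 4.60000
σ³ = μ₂^(3/2) = 97.33600
γ₁ = μ₃/σ³ = -178.23 / 97.33600 ≈ -1.831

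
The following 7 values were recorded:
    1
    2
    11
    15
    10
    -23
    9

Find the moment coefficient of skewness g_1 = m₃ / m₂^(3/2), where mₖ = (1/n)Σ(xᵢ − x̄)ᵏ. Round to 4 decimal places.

x̄ = (1 + 2 + 11 + 15 + 10 - 23 + 9) / 7 = 3.5714
deviations (xᵢ − x̄): -2.5714, -1.5714, 7.4286, 11.4286, 6.4286, -26.5714, 5.4286
Σ(xᵢ − x̄)² = 971.7143 ⇒ m₂ = 971.7143/7 = 138.81633
Σ(xᵢ − x̄)³ = -16453.1020 ⇒ m₃ = -16453.1020/7 = -2350.44315
m₂^(3/2) = 138.81633^(1.5) = 1635.53869
g_1 = m₃ / m₂^(3/2) = -2350.44315 / 1635.53869 ≈ -1.4371

-1.4371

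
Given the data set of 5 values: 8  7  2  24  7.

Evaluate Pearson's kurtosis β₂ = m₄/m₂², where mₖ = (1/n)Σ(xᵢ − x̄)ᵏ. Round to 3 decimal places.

x̄ = 9.6000
Σ(xᵢ − x̄)² = 281.2000 ⇒ m₂ = 56.24000
Σ(xᵢ − x̄)⁴ = 46432.3360 ⇒ m₄ = 9286.46720
m₂² = 3162.93760
β₂ = m₄/m₂² = 9286.46720 / 3162.93760 ≈ 2.936

2.936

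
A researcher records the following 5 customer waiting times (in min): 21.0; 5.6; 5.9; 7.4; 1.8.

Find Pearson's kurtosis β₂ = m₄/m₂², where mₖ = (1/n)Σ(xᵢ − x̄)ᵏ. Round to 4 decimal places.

x̄ = 8.3400
Σ(xᵢ − x̄)² = 217.3920 ⇒ m₂ = 43.47840
Σ(xᵢ − x̄)⁴ = 27610.2679 ⇒ m₄ = 5522.05358
m₂² = 1890.37127
β₂ = m₄/m₂² = 5522.05358 / 1890.37127 ≈ 2.9211

2.9211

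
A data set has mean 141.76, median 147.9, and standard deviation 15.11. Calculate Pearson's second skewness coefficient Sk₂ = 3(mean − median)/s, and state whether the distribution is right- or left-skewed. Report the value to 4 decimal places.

-1.2191, left-skewed

Sk₂ = 3(141.76 − 147.9) / 15.11 = 3 × -6.1400 / 15.11
    = -18.4200 / 15.11 ≈ -1.2191
Sk₂ < 0 ⇒ mean < median ⇒ left-skewed (negative skew).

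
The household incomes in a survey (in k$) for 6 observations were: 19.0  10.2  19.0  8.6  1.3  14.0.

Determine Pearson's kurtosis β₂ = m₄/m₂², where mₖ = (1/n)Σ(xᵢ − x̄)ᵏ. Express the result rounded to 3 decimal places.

2.031

x̄ = 12.0167
Σ(xᵢ − x̄)² = 231.2883 ⇒ m₂ = 38.54806
Σ(xᵢ − x̄)⁴ = 18108.8887 ⇒ m₄ = 3018.14812
m₂² = 1485.95259
β₂ = m₄/m₂² = 3018.14812 / 1485.95259 ≈ 2.031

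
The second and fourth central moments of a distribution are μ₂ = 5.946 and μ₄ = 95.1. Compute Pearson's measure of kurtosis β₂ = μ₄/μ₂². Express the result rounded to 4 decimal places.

2.6899

μ₂² = 5.946² = 35.35492
μ₄/μ₂² = 95.1 / 35.35492 = 2.68987
β₂ ≈ 2.6899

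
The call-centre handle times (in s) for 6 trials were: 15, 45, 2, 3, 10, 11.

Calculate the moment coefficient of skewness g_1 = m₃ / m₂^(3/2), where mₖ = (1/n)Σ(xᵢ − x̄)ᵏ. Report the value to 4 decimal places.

1.4050

x̄ = (15 + 45 + 2 + 3 + 10 + 11) / 6 = 14.3333
deviations (xᵢ − x̄): 0.6667, 30.6667, -12.3333, -11.3333, -4.3333, -3.3333
Σ(xᵢ − x̄)² = 1251.3333 ⇒ m₂ = 1251.3333/6 = 208.55556
Σ(xᵢ − x̄)³ = 25390.4444 ⇒ m₃ = 25390.4444/6 = 4231.74074
m₂^(3/2) = 208.55556^(1.5) = 3011.84519
g_1 = m₃ / m₂^(3/2) = 4231.74074 / 3011.84519 ≈ 1.4050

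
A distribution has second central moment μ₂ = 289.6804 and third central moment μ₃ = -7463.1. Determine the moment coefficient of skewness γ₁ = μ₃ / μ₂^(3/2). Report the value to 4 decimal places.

σ = √μ₂ = √289.6804 = 17.02000
σ³ = μ₂^(3/2) = 4930.36041
γ₁ = μ₃/σ³ = -7463.1 / 4930.36041 ≈ -1.5137

-1.5137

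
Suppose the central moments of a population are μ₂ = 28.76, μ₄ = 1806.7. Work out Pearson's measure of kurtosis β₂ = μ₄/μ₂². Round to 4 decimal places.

2.1843

μ₂² = 28.76² = 827.13760
μ₄/μ₂² = 1806.7 / 827.13760 = 2.18428
β₂ ≈ 2.1843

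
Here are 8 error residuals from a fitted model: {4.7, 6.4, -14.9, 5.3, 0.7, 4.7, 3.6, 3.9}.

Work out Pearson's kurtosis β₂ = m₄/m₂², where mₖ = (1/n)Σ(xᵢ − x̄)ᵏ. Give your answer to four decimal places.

5.5012

x̄ = 1.8000
Σ(xᵢ − x̄)² = 337.9800 ⇒ m₂ = 42.24750
Σ(xᵢ − x̄)⁴ = 78550.3062 ⇒ m₄ = 9818.78827
m₂² = 1784.85126
β₂ = m₄/m₂² = 9818.78827 / 1784.85126 ≈ 5.5012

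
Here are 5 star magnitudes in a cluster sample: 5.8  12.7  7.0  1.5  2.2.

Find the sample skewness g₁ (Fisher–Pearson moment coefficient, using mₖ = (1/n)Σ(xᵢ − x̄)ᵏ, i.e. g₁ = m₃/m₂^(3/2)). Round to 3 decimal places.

0.602

x̄ = (5.8 + 12.7 + 7.0 + 1.5 + 2.2) / 5 = 5.8400
deviations (xᵢ − x̄): -0.0400, 6.8600, 1.1600, -4.3400, -3.6400
Σ(xᵢ − x̄)² = 80.4920 ⇒ m₂ = 80.4920/5 = 16.09840
Σ(xᵢ − x̄)³ = 194.4146 ⇒ m₃ = 194.4146/5 = 38.88293
m₂^(3/2) = 16.09840^(1.5) = 64.59131
g₁ = m₃ / m₂^(3/2) = 38.88293 / 64.59131 ≈ 0.602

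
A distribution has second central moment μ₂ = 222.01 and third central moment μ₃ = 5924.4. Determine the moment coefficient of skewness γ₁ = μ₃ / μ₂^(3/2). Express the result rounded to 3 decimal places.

1.791

σ = √μ₂ = √222.01 = 14.90000
σ³ = μ₂^(3/2) = 3307.94900
γ₁ = μ₃/σ³ = 5924.4 / 3307.94900 ≈ 1.791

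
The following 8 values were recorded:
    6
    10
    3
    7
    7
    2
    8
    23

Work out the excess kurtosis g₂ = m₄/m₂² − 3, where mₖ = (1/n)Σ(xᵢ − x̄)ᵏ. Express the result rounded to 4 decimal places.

x̄ = 8.2500
Σ(xᵢ − x̄)² = 295.5000 ⇒ m₂ = 36.93750
Σ(xᵢ − x̄)⁴ = 49658.9063 ⇒ m₄ = 6207.36328
m₂² = 1364.37891
g₂ = m₄/m₂² − 3 = 4.54959 − 3 ≈ 1.5496

1.5496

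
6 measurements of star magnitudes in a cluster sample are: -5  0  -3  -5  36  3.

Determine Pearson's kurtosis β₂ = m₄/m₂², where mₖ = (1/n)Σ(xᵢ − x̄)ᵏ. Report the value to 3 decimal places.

3.924

x̄ = 4.3333
Σ(xᵢ − x̄)² = 1251.3333 ⇒ m₂ = 208.55556
Σ(xᵢ − x̄)⁴ = 1023987.7778 ⇒ m₄ = 170664.62963
m₂² = 43495.41975
β₂ = m₄/m₂² = 170664.62963 / 43495.41975 ≈ 3.924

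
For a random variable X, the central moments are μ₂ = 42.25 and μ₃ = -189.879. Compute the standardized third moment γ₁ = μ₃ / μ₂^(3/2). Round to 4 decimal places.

σ = √μ₂ = √42.25 = 6.50000
σ³ = μ₂^(3/2) = 274.62500
γ₁ = μ₃/σ³ = -189.879 / 274.62500 ≈ -0.6914

-0.6914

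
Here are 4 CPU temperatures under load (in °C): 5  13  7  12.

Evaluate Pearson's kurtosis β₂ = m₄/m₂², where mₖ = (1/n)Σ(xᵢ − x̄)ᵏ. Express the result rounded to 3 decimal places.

1.212

x̄ = 9.2500
Σ(xᵢ − x̄)² = 44.7500 ⇒ m₂ = 11.18750
Σ(xᵢ − x̄)⁴ = 606.8281 ⇒ m₄ = 151.70703
m₂² = 125.16016
β₂ = m₄/m₂² = 151.70703 / 125.16016 ≈ 1.212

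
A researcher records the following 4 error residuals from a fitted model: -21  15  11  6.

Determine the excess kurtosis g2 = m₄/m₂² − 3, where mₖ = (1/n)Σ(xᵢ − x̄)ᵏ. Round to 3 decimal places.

-0.801

x̄ = 2.7500
Σ(xᵢ − x̄)² = 792.7500 ⇒ m₂ = 198.18750
Σ(xᵢ − x̄)⁴ = 345429.3281 ⇒ m₄ = 86357.33203
m₂² = 39278.28516
g2 = m₄/m₂² − 3 = 2.19860 − 3 ≈ -0.801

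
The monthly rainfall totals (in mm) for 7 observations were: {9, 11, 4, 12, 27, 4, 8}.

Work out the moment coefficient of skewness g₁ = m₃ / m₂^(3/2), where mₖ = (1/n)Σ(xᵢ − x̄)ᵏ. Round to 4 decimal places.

x̄ = (9 + 11 + 4 + 12 + 27 + 4 + 8) / 7 = 10.7143
deviations (xᵢ − x̄): -1.7143, 0.2857, -6.7143, 1.2857, 16.2857, -6.7143, -2.7143
Σ(xᵢ − x̄)² = 367.4286 ⇒ m₂ = 367.4286/7 = 52.48980
Σ(xᵢ − x̄)³ = 3691.1020 ⇒ m₃ = 3691.1020/7 = 527.30029
m₂^(3/2) = 52.48980^(1.5) = 380.28774
g₁ = m₃ / m₂^(3/2) = 527.30029 / 380.28774 ≈ 1.3866

1.3866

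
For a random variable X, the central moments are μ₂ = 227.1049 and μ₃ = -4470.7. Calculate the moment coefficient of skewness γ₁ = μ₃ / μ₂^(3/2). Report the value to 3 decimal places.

σ = √μ₂ = √227.1049 = 15.07000
σ³ = μ₂^(3/2) = 3422.47084
γ₁ = μ₃/σ³ = -4470.7 / 3422.47084 ≈ -1.306

-1.306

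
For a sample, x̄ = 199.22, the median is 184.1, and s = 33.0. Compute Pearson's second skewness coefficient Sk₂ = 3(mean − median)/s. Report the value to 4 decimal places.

1.3745

Sk₂ = 3(199.22 − 184.1) / 33.0 = 3 × 15.1200 / 33.0
    = 45.3600 / 33.0 ≈ 1.3745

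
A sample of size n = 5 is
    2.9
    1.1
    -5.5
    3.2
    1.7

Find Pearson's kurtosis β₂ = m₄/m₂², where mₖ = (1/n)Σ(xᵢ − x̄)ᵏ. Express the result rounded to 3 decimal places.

x̄ = 0.6800
Σ(xᵢ − x̄)² = 50.6880 ⇒ m₂ = 10.13760
Σ(xᵢ − x̄)⁴ = 1524.3897 ⇒ m₄ = 304.87793
m₂² = 102.77093
β₂ = m₄/m₂² = 304.87793 / 102.77093 ≈ 2.967

2.967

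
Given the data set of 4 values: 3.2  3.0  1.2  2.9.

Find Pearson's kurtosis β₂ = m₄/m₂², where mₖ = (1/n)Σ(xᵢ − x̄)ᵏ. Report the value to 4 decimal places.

2.2881

x̄ = 2.5750
Σ(xᵢ − x̄)² = 2.5675 ⇒ m₂ = 0.64188
Σ(xᵢ − x̄)⁴ = 3.7708 ⇒ m₄ = 0.94271
m₂² = 0.41200
β₂ = m₄/m₂² = 0.94271 / 0.41200 ≈ 2.2881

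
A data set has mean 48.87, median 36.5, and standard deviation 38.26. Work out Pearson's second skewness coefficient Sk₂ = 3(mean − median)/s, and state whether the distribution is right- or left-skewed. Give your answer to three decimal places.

0.970, right-skewed

Sk₂ = 3(48.87 − 36.5) / 38.26 = 3 × 12.3700 / 38.26
    = 37.1100 / 38.26 ≈ 0.970
Sk₂ > 0 ⇒ mean > median ⇒ right-skewed (positive skew).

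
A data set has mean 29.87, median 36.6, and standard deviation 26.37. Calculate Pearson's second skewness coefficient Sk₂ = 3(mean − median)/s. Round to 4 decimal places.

-0.7656

Sk₂ = 3(29.87 − 36.6) / 26.37 = 3 × -6.7300 / 26.37
    = -20.1900 / 26.37 ≈ -0.7656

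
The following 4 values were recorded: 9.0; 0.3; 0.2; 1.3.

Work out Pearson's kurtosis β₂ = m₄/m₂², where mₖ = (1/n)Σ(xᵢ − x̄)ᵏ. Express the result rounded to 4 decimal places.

2.2941

x̄ = 2.7000
Σ(xᵢ − x̄)² = 53.6600 ⇒ m₂ = 13.41500
Σ(xᵢ − x̄)⁴ = 1651.3778 ⇒ m₄ = 412.84445
m₂² = 179.96223
β₂ = m₄/m₂² = 412.84445 / 179.96223 ≈ 2.2941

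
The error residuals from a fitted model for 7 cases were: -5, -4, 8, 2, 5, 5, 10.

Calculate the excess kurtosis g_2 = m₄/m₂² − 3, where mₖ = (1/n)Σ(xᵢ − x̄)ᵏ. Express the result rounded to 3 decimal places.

x̄ = 3.0000
Σ(xᵢ − x̄)² = 196.0000 ⇒ m₂ = 28.00000
Σ(xᵢ − x̄)⁴ = 9556.0000 ⇒ m₄ = 1365.14286
m₂² = 784.00000
g_2 = m₄/m₂² − 3 = 1.74125 − 3 ≈ -1.259

-1.259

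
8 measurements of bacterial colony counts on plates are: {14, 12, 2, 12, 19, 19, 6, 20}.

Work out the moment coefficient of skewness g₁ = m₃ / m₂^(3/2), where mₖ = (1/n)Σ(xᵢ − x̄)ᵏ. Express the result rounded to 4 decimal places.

-0.5050

x̄ = (14 + 12 + 2 + 12 + 19 + 19 + 6 + 20) / 8 = 13.0000
deviations (xᵢ − x̄): 1.0000, -1.0000, -11.0000, -1.0000, 6.0000, 6.0000, -7.0000, 7.0000
Σ(xᵢ − x̄)² = 294.0000 ⇒ m₂ = 294.0000/8 = 36.75000
Σ(xᵢ − x̄)³ = -900.0000 ⇒ m₃ = -900.0000/8 = -112.50000
m₂^(3/2) = 36.75000^(1.5) = 222.78504
g₁ = m₃ / m₂^(3/2) = -112.50000 / 222.78504 ≈ -0.5050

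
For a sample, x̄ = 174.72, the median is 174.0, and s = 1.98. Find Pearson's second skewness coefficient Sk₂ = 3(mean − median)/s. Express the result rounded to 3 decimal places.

1.091

Sk₂ = 3(174.72 − 174.0) / 1.98 = 3 × 0.7200 / 1.98
    = 2.1600 / 1.98 ≈ 1.091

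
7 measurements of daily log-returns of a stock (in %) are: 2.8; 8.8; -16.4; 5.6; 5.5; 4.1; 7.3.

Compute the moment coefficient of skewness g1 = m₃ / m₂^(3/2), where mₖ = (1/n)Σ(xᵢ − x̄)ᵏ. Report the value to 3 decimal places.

x̄ = (2.8 + 8.8 - 16.4 + 5.6 + 5.5 + 4.1 + 7.3) / 7 = 2.5286
deviations (xᵢ − x̄): 0.2714, 6.2714, -18.9286, 3.0714, 2.9714, 1.5714, 4.7714
Σ(xᵢ − x̄)² = 441.1943 ⇒ m₂ = 441.1943/7 = 63.02776
Σ(xᵢ − x̄)³ = -6367.5328 ⇒ m₃ = -6367.5328/7 = -909.64755
m₂^(3/2) = 63.02776^(1.5) = 500.37748
g1 = m₃ / m₂^(3/2) = -909.64755 / 500.37748 ≈ -1.818

-1.818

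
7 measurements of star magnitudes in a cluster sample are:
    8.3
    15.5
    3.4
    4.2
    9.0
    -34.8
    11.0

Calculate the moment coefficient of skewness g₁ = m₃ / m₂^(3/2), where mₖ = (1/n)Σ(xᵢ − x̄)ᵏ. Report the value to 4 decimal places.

-1.7909

x̄ = (8.3 + 15.5 + 3.4 + 4.2 + 9.0 - 34.8 + 11.0) / 7 = 2.3714
deviations (xᵢ − x̄): 5.9286, 13.1286, 1.0286, 1.8286, 6.6286, -37.1714, 8.6286
Σ(xᵢ − x̄)² = 1712.0143 ⇒ m₂ = 1712.0143/7 = 244.57347
Σ(xᵢ − x̄)³ = -47948.2498 ⇒ m₃ = -47948.2498/7 = -6849.74997
m₂^(3/2) = 244.57347^(1.5) = 3824.84655
g₁ = m₃ / m₂^(3/2) = -6849.74997 / 3824.84655 ≈ -1.7909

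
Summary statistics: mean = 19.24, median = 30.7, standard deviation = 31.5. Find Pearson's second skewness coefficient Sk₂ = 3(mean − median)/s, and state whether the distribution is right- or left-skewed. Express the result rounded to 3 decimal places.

Sk₂ = 3(19.24 − 30.7) / 31.5 = 3 × -11.4600 / 31.5
    = -34.3800 / 31.5 ≈ -1.091
Sk₂ < 0 ⇒ mean < median ⇒ left-skewed (negative skew).

-1.091, left-skewed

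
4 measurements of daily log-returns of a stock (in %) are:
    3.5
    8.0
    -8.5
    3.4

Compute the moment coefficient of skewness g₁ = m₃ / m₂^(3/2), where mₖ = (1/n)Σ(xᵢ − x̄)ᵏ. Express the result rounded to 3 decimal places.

-0.824

x̄ = (3.5 + 8.0 - 8.5 + 3.4) / 4 = 1.6000
deviations (xᵢ − x̄): 1.9000, 6.4000, -10.1000, 1.8000
Σ(xᵢ − x̄)² = 149.8200 ⇒ m₂ = 149.8200/4 = 37.45500
Σ(xᵢ − x̄)³ = -755.4660 ⇒ m₃ = -755.4660/4 = -188.86650
m₂^(3/2) = 37.45500^(1.5) = 229.22644
g₁ = m₃ / m₂^(3/2) = -188.86650 / 229.22644 ≈ -0.824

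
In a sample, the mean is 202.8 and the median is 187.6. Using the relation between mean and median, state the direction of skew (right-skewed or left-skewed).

right-skewed

mean − median = 202.8 − 187.6 = 15.2
mean > median ⇒ the longer tail is on the right ⇒ right-skewed (positively skewed).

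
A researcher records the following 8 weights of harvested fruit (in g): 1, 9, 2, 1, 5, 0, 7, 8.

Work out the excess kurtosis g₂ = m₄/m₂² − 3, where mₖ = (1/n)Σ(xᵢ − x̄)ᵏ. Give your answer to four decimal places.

-1.6227

x̄ = 4.1250
Σ(xᵢ − x̄)² = 88.8750 ⇒ m₂ = 11.10938
Σ(xᵢ − x̄)⁴ = 1359.8379 ⇒ m₄ = 169.97974
m₂² = 123.41821
g₂ = m₄/m₂² − 3 = 1.37727 − 3 ≈ -1.6227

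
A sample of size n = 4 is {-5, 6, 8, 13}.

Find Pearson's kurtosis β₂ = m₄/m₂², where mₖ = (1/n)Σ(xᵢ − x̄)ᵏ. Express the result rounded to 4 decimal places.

2.0526

x̄ = 5.5000
Σ(xᵢ − x̄)² = 173.0000 ⇒ m₂ = 43.25000
Σ(xᵢ − x̄)⁴ = 15358.2500 ⇒ m₄ = 3839.56250
m₂² = 1870.56250
β₂ = m₄/m₂² = 3839.56250 / 1870.56250 ≈ 2.0526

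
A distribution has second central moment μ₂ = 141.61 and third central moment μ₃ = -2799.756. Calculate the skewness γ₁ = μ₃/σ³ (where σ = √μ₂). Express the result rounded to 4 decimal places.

σ = √μ₂ = √141.61 = 11.90000
σ³ = μ₂^(3/2) = 1685.15900
γ₁ = μ₃/σ³ = -2799.756 / 1685.15900 ≈ -1.6614

-1.6614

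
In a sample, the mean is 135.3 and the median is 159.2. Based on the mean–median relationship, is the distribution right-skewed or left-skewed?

left-skewed

mean − median = 135.3 − 159.2 = -23.9
mean < median ⇒ the longer tail is on the left ⇒ left-skewed (negatively skewed).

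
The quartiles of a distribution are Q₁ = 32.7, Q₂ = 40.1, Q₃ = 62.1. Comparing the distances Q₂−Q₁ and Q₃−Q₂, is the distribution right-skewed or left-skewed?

Q₂ − Q₁ = 7.4;  Q₃ − Q₂ = 22.0
Q₃ − Q₂ > Q₂ − Q₁ ⇒ the upper half is more spread out ⇒ right-skewed.

right-skewed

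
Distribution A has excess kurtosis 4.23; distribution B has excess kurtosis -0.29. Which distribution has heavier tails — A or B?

A

Higher excess kurtosis ⇒ heavier tails relative to the normal distribution.
4.23 vs -0.29: the larger is 4.23, so A has heavier tails. (A is leptokurtic — heavier-than-normal tails; the other is platykurtic.)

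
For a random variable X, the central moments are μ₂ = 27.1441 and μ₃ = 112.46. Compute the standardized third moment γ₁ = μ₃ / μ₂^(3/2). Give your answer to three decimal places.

σ = √μ₂ = √27.1441 = 5.21000
σ³ = μ₂^(3/2) = 141.42076
γ₁ = μ₃/σ³ = 112.46 / 141.42076 ≈ 0.795

0.795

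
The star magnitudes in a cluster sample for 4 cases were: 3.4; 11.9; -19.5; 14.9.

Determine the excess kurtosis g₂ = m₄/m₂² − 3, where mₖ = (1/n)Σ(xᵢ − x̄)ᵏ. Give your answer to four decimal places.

x̄ = 2.6750
Σ(xᵢ − x̄)² = 726.8075 ⇒ m₂ = 181.70188
Σ(xᵢ − x̄)⁴ = 271376.8895 ⇒ m₄ = 67844.22238
m₂² = 33015.57138
g₂ = m₄/m₂² − 3 = 2.05492 − 3 ≈ -0.9451

-0.9451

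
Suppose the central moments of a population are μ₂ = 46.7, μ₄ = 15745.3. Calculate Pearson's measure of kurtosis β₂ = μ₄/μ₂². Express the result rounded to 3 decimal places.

μ₂² = 46.7² = 2180.89000
μ₄/μ₂² = 15745.3 / 2180.89000 = 7.21967
β₂ ≈ 7.220

7.220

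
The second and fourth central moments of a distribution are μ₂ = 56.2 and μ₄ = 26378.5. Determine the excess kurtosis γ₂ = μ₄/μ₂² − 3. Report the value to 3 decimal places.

μ₂² = 56.2² = 3158.44000
μ₄/μ₂² = 26378.5 / 3158.44000 = 8.35175
γ₂ = 8.35175 − 3 ≈ 5.352

5.352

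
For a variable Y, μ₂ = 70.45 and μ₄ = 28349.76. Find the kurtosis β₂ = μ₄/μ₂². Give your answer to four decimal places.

5.7120

μ₂² = 70.45² = 4963.20250
μ₄/μ₂² = 28349.76 / 4963.20250 = 5.71199
β₂ ≈ 5.7120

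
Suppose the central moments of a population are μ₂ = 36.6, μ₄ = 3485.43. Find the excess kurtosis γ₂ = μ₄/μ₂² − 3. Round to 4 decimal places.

-0.3981

μ₂² = 36.6² = 1339.56000
μ₄/μ₂² = 3485.43 / 1339.56000 = 2.60192
γ₂ = 2.60192 − 3 ≈ -0.3981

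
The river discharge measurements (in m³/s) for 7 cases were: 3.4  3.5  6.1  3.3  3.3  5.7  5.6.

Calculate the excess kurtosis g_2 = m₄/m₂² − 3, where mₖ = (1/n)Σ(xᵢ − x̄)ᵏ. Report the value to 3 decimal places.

x̄ = 4.4143
Σ(xᵢ − x̄)² = 10.2486 ⇒ m₂ = 1.46408
Σ(xᵢ − x̄)⁴ = 17.6245 ⇒ m₄ = 2.51779
m₂² = 2.14354
g_2 = m₄/m₂² − 3 = 1.17460 − 3 ≈ -1.825

-1.825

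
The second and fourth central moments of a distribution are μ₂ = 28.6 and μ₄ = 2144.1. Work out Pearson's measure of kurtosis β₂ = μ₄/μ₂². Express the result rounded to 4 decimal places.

2.6213

μ₂² = 28.6² = 817.96000
μ₄/μ₂² = 2144.1 / 817.96000 = 2.62128
β₂ ≈ 2.6213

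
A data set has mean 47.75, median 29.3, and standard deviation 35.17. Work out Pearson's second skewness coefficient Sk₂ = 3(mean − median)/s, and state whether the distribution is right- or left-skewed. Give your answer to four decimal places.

1.5738, right-skewed

Sk₂ = 3(47.75 − 29.3) / 35.17 = 3 × 18.4500 / 35.17
    = 55.3500 / 35.17 ≈ 1.5738
Sk₂ > 0 ⇒ mean > median ⇒ right-skewed (positive skew).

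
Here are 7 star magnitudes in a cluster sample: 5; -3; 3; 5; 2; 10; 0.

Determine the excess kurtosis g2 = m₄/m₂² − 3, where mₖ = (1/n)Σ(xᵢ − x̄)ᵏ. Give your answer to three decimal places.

x̄ = 3.1429
Σ(xᵢ − x̄)² = 102.8571 ⇒ m₂ = 14.69388
Σ(xᵢ − x̄)⁴ = 3757.8892 ⇒ m₄ = 536.84132
m₂² = 215.91004
g2 = m₄/m₂² − 3 = 2.48641 − 3 ≈ -0.514

-0.514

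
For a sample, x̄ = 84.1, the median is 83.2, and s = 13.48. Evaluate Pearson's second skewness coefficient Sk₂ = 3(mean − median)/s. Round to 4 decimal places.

Sk₂ = 3(84.1 − 83.2) / 13.48 = 3 × 0.9000 / 13.48
    = 2.7000 / 13.48 ≈ 0.2003

0.2003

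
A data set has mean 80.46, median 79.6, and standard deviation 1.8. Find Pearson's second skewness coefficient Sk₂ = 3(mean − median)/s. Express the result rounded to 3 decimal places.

1.433

Sk₂ = 3(80.46 − 79.6) / 1.8 = 3 × 0.8600 / 1.8
    = 2.5800 / 1.8 ≈ 1.433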